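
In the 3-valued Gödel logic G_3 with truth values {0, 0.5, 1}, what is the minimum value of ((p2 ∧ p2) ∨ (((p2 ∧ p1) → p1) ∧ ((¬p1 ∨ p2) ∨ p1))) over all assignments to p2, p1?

The minimum is attained at p2 = 0, p1 = 0.5:
  (p2 ∧ p2) = min(0, 0) = 0
  (p2 ∧ p1) = min(0, 0.5) = 0
  ((p2 ∧ p1) → p1): 0 ≤ 0.5, so result = 1
  ¬p1: Gödel ¬ of 0.5 = 0 (operand ≠ 0)
  (¬p1 ∨ p2) = max(0, 0) = 0
  ((¬p1 ∨ p2) ∨ p1) = max(0, 0.5) = 0.5
  (((p2 ∧ p1) → p1) ∧ ((¬p1 ∨ p2) ∨ p1)) = min(1, 0.5) = 0.5
  ((p2 ∧ p2) ∨ (((p2 ∧ p1) → p1) ∧ ((¬p1 ∨ p2) ∨ p1))) = max(0, 0.5) = 0.5
Checking all 9 assignments confirms none give a value below 0.50.

0.50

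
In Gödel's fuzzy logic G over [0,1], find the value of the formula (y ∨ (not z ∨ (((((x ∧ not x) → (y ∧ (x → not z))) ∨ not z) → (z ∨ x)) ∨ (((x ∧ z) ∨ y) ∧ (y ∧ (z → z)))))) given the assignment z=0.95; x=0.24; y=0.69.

0.95

not z: Gödel ¬ of 0.95 = 0 (operand ≠ 0)
not x: Gödel ¬ of 0.24 = 0 (operand ≠ 0)
(x ∧ not x) = min(0.24, 0) = 0
not z: Gödel ¬ of 0.95 = 0 (operand ≠ 0)
(x → not z): 0.24 > 0, so result = 0
(y ∧ (x → not z)) = min(0.69, 0) = 0
((x ∧ not x) → (y ∧ (x → not z))): 0 ≤ 0, so result = 1
not z: Gödel ¬ of 0.95 = 0 (operand ≠ 0)
(((x ∧ not x) → (y ∧ (x → not z))) ∨ not z) = max(1, 0) = 1
(z ∨ x) = max(0.95, 0.24) = 0.95
((((x ∧ not x) → (y ∧ (x → not z))) ∨ not z) → (z ∨ x)): 1 > 0.95, so result = 0.95
(x ∧ z) = min(0.24, 0.95) = 0.24
((x ∧ z) ∨ y) = max(0.24, 0.69) = 0.69
(z → z): 0.95 ≤ 0.95, so result = 1
(y ∧ (z → z)) = min(0.69, 1) = 0.69
(((x ∧ z) ∨ y) ∧ (y ∧ (z → z))) = min(0.69, 0.69) = 0.69
(((((x ∧ not x) → (y ∧ (x → not z))) ∨ not z) → (z ∨ x)) ∨ (((x ∧ z) ∨ y) ∧ (y ∧ (z → z)))) = max(0.95, 0.69) = 0.95
(not z ∨ (((((x ∧ not x) → (y ∧ (x → not z))) ∨ not z) → (z ∨ x)) ∨ (((x ∧ z) ∨ y) ∧ (y ∧ (z → z))))) = max(0, 0.95) = 0.95
(y ∨ (not z ∨ (((((x ∧ not x) → (y ∧ (x → not z))) ∨ not z) → (z ∨ x)) ∨ (((x ∧ z) ∨ y) ∧ (y ∧ (z → z)))))) = max(0.69, 0.95) = 0.95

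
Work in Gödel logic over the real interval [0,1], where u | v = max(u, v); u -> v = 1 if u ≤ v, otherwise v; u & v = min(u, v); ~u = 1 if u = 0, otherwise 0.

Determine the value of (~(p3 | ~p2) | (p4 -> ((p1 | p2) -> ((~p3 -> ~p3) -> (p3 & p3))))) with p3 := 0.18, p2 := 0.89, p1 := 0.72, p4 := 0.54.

~p2: Gödel ¬ of 0.89 = 0 (operand ≠ 0)
(p3 | ~p2) = max(0.18, 0) = 0.18
~(p3 | ~p2): Gödel ¬ of 0.18 = 0 (operand ≠ 0)
(p1 | p2) = max(0.72, 0.89) = 0.89
~p3: Gödel ¬ of 0.18 = 0 (operand ≠ 0)
~p3: Gödel ¬ of 0.18 = 0 (operand ≠ 0)
(~p3 -> ~p3): 0 ≤ 0, so result = 1
(p3 & p3) = min(0.18, 0.18) = 0.18
((~p3 -> ~p3) -> (p3 & p3)): 1 > 0.18, so result = 0.18
((p1 | p2) -> ((~p3 -> ~p3) -> (p3 & p3))): 0.89 > 0.18, so result = 0.18
(p4 -> ((p1 | p2) -> ((~p3 -> ~p3) -> (p3 & p3)))): 0.54 > 0.18, so result = 0.18
(~(p3 | ~p2) | (p4 -> ((p1 | p2) -> ((~p3 -> ~p3) -> (p3 & p3))))) = max(0, 0.18) = 0.18

0.18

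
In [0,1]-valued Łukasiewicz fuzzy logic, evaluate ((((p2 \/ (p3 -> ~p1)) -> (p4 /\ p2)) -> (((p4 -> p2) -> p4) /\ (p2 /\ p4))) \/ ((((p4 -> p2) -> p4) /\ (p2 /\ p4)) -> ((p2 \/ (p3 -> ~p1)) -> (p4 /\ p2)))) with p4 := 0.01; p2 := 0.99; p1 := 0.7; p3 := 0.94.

1.00

~p1: Łukasiewicz ¬ gives 1 − 0.7 = 0.3
(p3 -> ~p1): min(1, 1 − 0.94 + 0.3) = 0.36
(p2 \/ (p3 -> ~p1)) = max(0.99, 0.36) = 0.99
(p4 /\ p2) = min(0.01, 0.99) = 0.01
((p2 \/ (p3 -> ~p1)) -> (p4 /\ p2)): min(1, 1 − 0.99 + 0.01) = 0.02
(p4 -> p2): min(1, 1 − 0.01 + 0.99) = 1
((p4 -> p2) -> p4): min(1, 1 − 1 + 0.01) = 0.01
(p2 /\ p4) = min(0.99, 0.01) = 0.01
(((p4 -> p2) -> p4) /\ (p2 /\ p4)) = min(0.01, 0.01) = 0.01
(((p2 \/ (p3 -> ~p1)) -> (p4 /\ p2)) -> (((p4 -> p2) -> p4) /\ (p2 /\ p4))): min(1, 1 − 0.02 + 0.01) = 0.99
(p4 -> p2): min(1, 1 − 0.01 + 0.99) = 1
((p4 -> p2) -> p4): min(1, 1 − 1 + 0.01) = 0.01
(p2 /\ p4) = min(0.99, 0.01) = 0.01
(((p4 -> p2) -> p4) /\ (p2 /\ p4)) = min(0.01, 0.01) = 0.01
~p1: Łukasiewicz ¬ gives 1 − 0.7 = 0.3
(p3 -> ~p1): min(1, 1 − 0.94 + 0.3) = 0.36
(p2 \/ (p3 -> ~p1)) = max(0.99, 0.36) = 0.99
(p4 /\ p2) = min(0.01, 0.99) = 0.01
((p2 \/ (p3 -> ~p1)) -> (p4 /\ p2)): min(1, 1 − 0.99 + 0.01) = 0.02
((((p4 -> p2) -> p4) /\ (p2 /\ p4)) -> ((p2 \/ (p3 -> ~p1)) -> (p4 /\ p2))): min(1, 1 − 0.01 + 0.02) = 1
((((p2 \/ (p3 -> ~p1)) -> (p4 /\ p2)) -> (((p4 -> p2) -> p4) /\ (p2 /\ p4))) \/ ((((p4 -> p2) -> p4) /\ (p2 /\ p4)) -> ((p2 \/ (p3 -> ~p1)) -> (p4 /\ p2)))) = max(0.99, 1) = 1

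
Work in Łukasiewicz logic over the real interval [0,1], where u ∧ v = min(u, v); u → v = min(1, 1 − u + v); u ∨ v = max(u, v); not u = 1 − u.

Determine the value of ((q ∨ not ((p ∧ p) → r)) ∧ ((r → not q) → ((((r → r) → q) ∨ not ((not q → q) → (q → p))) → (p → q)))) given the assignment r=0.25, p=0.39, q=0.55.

(p ∧ p) = min(0.39, 0.39) = 0.39
((p ∧ p) → r): min(1, 1 − 0.39 + 0.25) = 0.86
not ((p ∧ p) → r): Łukasiewicz ¬ gives 1 − 0.86 = 0.14
(q ∨ not ((p ∧ p) → r)) = max(0.55, 0.14) = 0.55
not q: Łukasiewicz ¬ gives 1 − 0.55 = 0.45
(r → not q): min(1, 1 − 0.25 + 0.45) = 1
(r → r): min(1, 1 − 0.25 + 0.25) = 1
((r → r) → q): min(1, 1 − 1 + 0.55) = 0.55
not q: Łukasiewicz ¬ gives 1 − 0.55 = 0.45
(not q → q): min(1, 1 − 0.45 + 0.55) = 1
(q → p): min(1, 1 − 0.55 + 0.39) = 0.84
((not q → q) → (q → p)): min(1, 1 − 1 + 0.84) = 0.84
not ((not q → q) → (q → p)): Łukasiewicz ¬ gives 1 − 0.84 = 0.16
(((r → r) → q) ∨ not ((not q → q) → (q → p))) = max(0.55, 0.16) = 0.55
(p → q): min(1, 1 − 0.39 + 0.55) = 1
((((r → r) → q) ∨ not ((not q → q) → (q → p))) → (p → q)): min(1, 1 − 0.55 + 1) = 1
((r → not q) → ((((r → r) → q) ∨ not ((not q → q) → (q → p))) → (p → q))): min(1, 1 − 1 + 1) = 1
((q ∨ not ((p ∧ p) → r)) ∧ ((r → not q) → ((((r → r) → q) ∨ not ((not q → q) → (q → p))) → (p → q)))) = min(0.55, 1) = 0.55

0.55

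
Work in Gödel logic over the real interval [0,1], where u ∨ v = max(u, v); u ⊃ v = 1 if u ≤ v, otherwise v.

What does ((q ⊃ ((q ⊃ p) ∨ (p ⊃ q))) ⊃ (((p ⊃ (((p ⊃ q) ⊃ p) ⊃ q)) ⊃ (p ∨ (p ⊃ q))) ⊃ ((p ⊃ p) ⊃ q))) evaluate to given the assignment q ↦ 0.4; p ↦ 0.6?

0.40

(q ⊃ p): 0.4 ≤ 0.6, so result = 1
(p ⊃ q): 0.6 > 0.4, so result = 0.4
((q ⊃ p) ∨ (p ⊃ q)) = max(1, 0.4) = 1
(q ⊃ ((q ⊃ p) ∨ (p ⊃ q))): 0.4 ≤ 1, so result = 1
(p ⊃ q): 0.6 > 0.4, so result = 0.4
((p ⊃ q) ⊃ p): 0.4 ≤ 0.6, so result = 1
(((p ⊃ q) ⊃ p) ⊃ q): 1 > 0.4, so result = 0.4
(p ⊃ (((p ⊃ q) ⊃ p) ⊃ q)): 0.6 > 0.4, so result = 0.4
(p ⊃ q): 0.6 > 0.4, so result = 0.4
(p ∨ (p ⊃ q)) = max(0.6, 0.4) = 0.6
((p ⊃ (((p ⊃ q) ⊃ p) ⊃ q)) ⊃ (p ∨ (p ⊃ q))): 0.4 ≤ 0.6, so result = 1
(p ⊃ p): 0.6 ≤ 0.6, so result = 1
((p ⊃ p) ⊃ q): 1 > 0.4, so result = 0.4
(((p ⊃ (((p ⊃ q) ⊃ p) ⊃ q)) ⊃ (p ∨ (p ⊃ q))) ⊃ ((p ⊃ p) ⊃ q)): 1 > 0.4, so result = 0.4
((q ⊃ ((q ⊃ p) ∨ (p ⊃ q))) ⊃ (((p ⊃ (((p ⊃ q) ⊃ p) ⊃ q)) ⊃ (p ∨ (p ⊃ q))) ⊃ ((p ⊃ p) ⊃ q))): 1 > 0.4, so result = 0.4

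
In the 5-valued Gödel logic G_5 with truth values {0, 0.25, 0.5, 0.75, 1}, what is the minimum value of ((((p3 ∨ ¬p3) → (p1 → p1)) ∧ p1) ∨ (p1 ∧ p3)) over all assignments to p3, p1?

The minimum is attained at p3 = 0, p1 = 0:
  ¬p3: Gödel ¬ of 0 = 1 (operand is 0)
  (p3 ∨ ¬p3) = max(0, 1) = 1
  (p1 → p1): 0 ≤ 0, so result = 1
  ((p3 ∨ ¬p3) → (p1 → p1)): 1 ≤ 1, so result = 1
  (((p3 ∨ ¬p3) → (p1 → p1)) ∧ p1) = min(1, 0) = 0
  (p1 ∧ p3) = min(0, 0) = 0
  ((((p3 ∨ ¬p3) → (p1 → p1)) ∧ p1) ∨ (p1 ∧ p3)) = max(0, 0) = 0
Checking all 25 assignments confirms none give a value below 0.00.

0.00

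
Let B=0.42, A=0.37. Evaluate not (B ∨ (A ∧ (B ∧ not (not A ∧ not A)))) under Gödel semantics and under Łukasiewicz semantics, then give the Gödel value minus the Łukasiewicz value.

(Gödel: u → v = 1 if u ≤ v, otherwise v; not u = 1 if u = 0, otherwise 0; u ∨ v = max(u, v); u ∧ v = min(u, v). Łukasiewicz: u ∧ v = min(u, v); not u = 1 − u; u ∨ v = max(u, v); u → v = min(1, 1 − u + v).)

Gödel evaluation:
  not A: Gödel ¬ of 0.37 = 0 (operand ≠ 0)
  not A: Gödel ¬ of 0.37 = 0 (operand ≠ 0)
  (not A ∧ not A) = min(0, 0) = 0
  not (not A ∧ not A): Gödel ¬ of 0 = 1 (operand is 0)
  (B ∧ not (not A ∧ not A)) = min(0.42, 1) = 0.42
  (A ∧ (B ∧ not (not A ∧ not A))) = min(0.37, 0.42) = 0.37
  (B ∨ (A ∧ (B ∧ not (not A ∧ not A)))) = max(0.42, 0.37) = 0.42
  not (B ∨ (A ∧ (B ∧ not (not A ∧ not A)))): Gödel ¬ of 0.42 = 0 (operand ≠ 0)
  Gödel value = 0
Łukasiewicz evaluation:
  not A: Łukasiewicz ¬ gives 1 − 0.37 = 0.63
  not A: Łukasiewicz ¬ gives 1 − 0.37 = 0.63
  (not A ∧ not A) = min(0.63, 0.63) = 0.63
  not (not A ∧ not A): Łukasiewicz ¬ gives 1 − 0.63 = 0.37
  (B ∧ not (not A ∧ not A)) = min(0.42, 0.37) = 0.37
  (A ∧ (B ∧ not (not A ∧ not A))) = min(0.37, 0.37) = 0.37
  (B ∨ (A ∧ (B ∧ not (not A ∧ not A)))) = max(0.42, 0.37) = 0.42
  not (B ∨ (A ∧ (B ∧ not (not A ∧ not A)))): Łukasiewicz ¬ gives 1 − 0.42 = 0.58
  Łukasiewicz value = 0.58
Difference: 0 − 0.58 = -0.58

-0.58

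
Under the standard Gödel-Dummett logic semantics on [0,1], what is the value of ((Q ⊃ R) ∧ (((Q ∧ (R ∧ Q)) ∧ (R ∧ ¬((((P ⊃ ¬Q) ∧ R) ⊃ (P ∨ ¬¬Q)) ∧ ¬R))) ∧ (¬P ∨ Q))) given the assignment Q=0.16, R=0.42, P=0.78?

0.16

(Q ⊃ R): 0.16 ≤ 0.42, so result = 1
(R ∧ Q) = min(0.42, 0.16) = 0.16
(Q ∧ (R ∧ Q)) = min(0.16, 0.16) = 0.16
¬Q: Gödel ¬ of 0.16 = 0 (operand ≠ 0)
(P ⊃ ¬Q): 0.78 > 0, so result = 0
((P ⊃ ¬Q) ∧ R) = min(0, 0.42) = 0
¬Q: Gödel ¬ of 0.16 = 0 (operand ≠ 0)
¬¬Q: Gödel ¬ of 0 = 1 (operand is 0)
(P ∨ ¬¬Q) = max(0.78, 1) = 1
(((P ⊃ ¬Q) ∧ R) ⊃ (P ∨ ¬¬Q)): 0 ≤ 1, so result = 1
¬R: Gödel ¬ of 0.42 = 0 (operand ≠ 0)
((((P ⊃ ¬Q) ∧ R) ⊃ (P ∨ ¬¬Q)) ∧ ¬R) = min(1, 0) = 0
¬((((P ⊃ ¬Q) ∧ R) ⊃ (P ∨ ¬¬Q)) ∧ ¬R): Gödel ¬ of 0 = 1 (operand is 0)
(R ∧ ¬((((P ⊃ ¬Q) ∧ R) ⊃ (P ∨ ¬¬Q)) ∧ ¬R)) = min(0.42, 1) = 0.42
((Q ∧ (R ∧ Q)) ∧ (R ∧ ¬((((P ⊃ ¬Q) ∧ R) ⊃ (P ∨ ¬¬Q)) ∧ ¬R))) = min(0.16, 0.42) = 0.16
¬P: Gödel ¬ of 0.78 = 0 (operand ≠ 0)
(¬P ∨ Q) = max(0, 0.16) = 0.16
(((Q ∧ (R ∧ Q)) ∧ (R ∧ ¬((((P ⊃ ¬Q) ∧ R) ⊃ (P ∨ ¬¬Q)) ∧ ¬R))) ∧ (¬P ∨ Q)) = min(0.16, 0.16) = 0.16
((Q ⊃ R) ∧ (((Q ∧ (R ∧ Q)) ∧ (R ∧ ¬((((P ⊃ ¬Q) ∧ R) ⊃ (P ∨ ¬¬Q)) ∧ ¬R))) ∧ (¬P ∨ Q))) = min(1, 0.16) = 0.16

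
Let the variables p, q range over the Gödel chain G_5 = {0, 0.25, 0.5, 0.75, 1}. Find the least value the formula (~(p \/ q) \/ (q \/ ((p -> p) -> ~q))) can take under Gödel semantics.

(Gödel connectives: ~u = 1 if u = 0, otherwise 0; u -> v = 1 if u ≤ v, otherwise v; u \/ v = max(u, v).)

The minimum is attained at p = 0, q = 0.25:
  (p \/ q) = max(0, 0.25) = 0.25
  ~(p \/ q): Gödel ¬ of 0.25 = 0 (operand ≠ 0)
  (p -> p): 0 ≤ 0, so result = 1
  ~q: Gödel ¬ of 0.25 = 0 (operand ≠ 0)
  ((p -> p) -> ~q): 1 > 0, so result = 0
  (q \/ ((p -> p) -> ~q)) = max(0.25, 0) = 0.25
  (~(p \/ q) \/ (q \/ ((p -> p) -> ~q))) = max(0, 0.25) = 0.25
Checking all 25 assignments confirms none give a value below 0.25.

0.25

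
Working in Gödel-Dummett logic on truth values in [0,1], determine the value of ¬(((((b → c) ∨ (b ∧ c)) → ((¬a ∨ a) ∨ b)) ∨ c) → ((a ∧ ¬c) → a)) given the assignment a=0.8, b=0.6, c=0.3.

(b → c): 0.6 > 0.3, so result = 0.3
(b ∧ c) = min(0.6, 0.3) = 0.3
((b → c) ∨ (b ∧ c)) = max(0.3, 0.3) = 0.3
¬a: Gödel ¬ of 0.8 = 0 (operand ≠ 0)
(¬a ∨ a) = max(0, 0.8) = 0.8
((¬a ∨ a) ∨ b) = max(0.8, 0.6) = 0.8
(((b → c) ∨ (b ∧ c)) → ((¬a ∨ a) ∨ b)): 0.3 ≤ 0.8, so result = 1
((((b → c) ∨ (b ∧ c)) → ((¬a ∨ a) ∨ b)) ∨ c) = max(1, 0.3) = 1
¬c: Gödel ¬ of 0.3 = 0 (operand ≠ 0)
(a ∧ ¬c) = min(0.8, 0) = 0
((a ∧ ¬c) → a): 0 ≤ 0.8, so result = 1
(((((b → c) ∨ (b ∧ c)) → ((¬a ∨ a) ∨ b)) ∨ c) → ((a ∧ ¬c) → a)): 1 ≤ 1, so result = 1
¬(((((b → c) ∨ (b ∧ c)) → ((¬a ∨ a) ∨ b)) ∨ c) → ((a ∧ ¬c) → a)): Gödel ¬ of 1 = 0 (operand ≠ 0)

0.00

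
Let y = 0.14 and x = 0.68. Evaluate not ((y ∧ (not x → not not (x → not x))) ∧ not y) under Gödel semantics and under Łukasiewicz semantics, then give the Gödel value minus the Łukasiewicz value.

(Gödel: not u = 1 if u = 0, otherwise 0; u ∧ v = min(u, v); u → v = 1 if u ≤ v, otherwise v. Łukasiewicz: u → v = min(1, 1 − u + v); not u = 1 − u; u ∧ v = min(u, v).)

Gödel evaluation:
  not x: Gödel ¬ of 0.68 = 0 (operand ≠ 0)
  not x: Gödel ¬ of 0.68 = 0 (operand ≠ 0)
  (x → not x): 0.68 > 0, so result = 0
  not (x → not x): Gödel ¬ of 0 = 1 (operand is 0)
  not not (x → not x): Gödel ¬ of 1 = 0 (operand ≠ 0)
  (not x → not not (x → not x)): 0 ≤ 0, so result = 1
  (y ∧ (not x → not not (x → not x))) = min(0.14, 1) = 0.14
  not y: Gödel ¬ of 0.14 = 0 (operand ≠ 0)
  ((y ∧ (not x → not not (x → not x))) ∧ not y) = min(0.14, 0) = 0
  not ((y ∧ (not x → not not (x → not x))) ∧ not y): Gödel ¬ of 0 = 1 (operand is 0)
  Gödel value = 1
Łukasiewicz evaluation:
  not x: Łukasiewicz ¬ gives 1 − 0.68 = 0.32
  not x: Łukasiewicz ¬ gives 1 − 0.68 = 0.32
  (x → not x): min(1, 1 − 0.68 + 0.32) = 0.64
  not (x → not x): Łukasiewicz ¬ gives 1 − 0.64 = 0.36
  not not (x → not x): Łukasiewicz ¬ gives 1 − 0.36 = 0.64
  (not x → not not (x → not x)): min(1, 1 − 0.32 + 0.64) = 1
  (y ∧ (not x → not not (x → not x))) = min(0.14, 1) = 0.14
  not y: Łukasiewicz ¬ gives 1 − 0.14 = 0.86
  ((y ∧ (not x → not not (x → not x))) ∧ not y) = min(0.14, 0.86) = 0.14
  not ((y ∧ (not x → not not (x → not x))) ∧ not y): Łukasiewicz ¬ gives 1 − 0.14 = 0.86
  Łukasiewicz value = 0.86
Difference: 1 − 0.86 = 0.14

0.14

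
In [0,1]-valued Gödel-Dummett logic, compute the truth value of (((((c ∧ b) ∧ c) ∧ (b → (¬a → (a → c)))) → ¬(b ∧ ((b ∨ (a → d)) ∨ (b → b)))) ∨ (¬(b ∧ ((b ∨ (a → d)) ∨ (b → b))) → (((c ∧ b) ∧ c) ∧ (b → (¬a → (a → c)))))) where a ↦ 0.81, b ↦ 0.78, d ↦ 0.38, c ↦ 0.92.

(c ∧ b) = min(0.92, 0.78) = 0.78
((c ∧ b) ∧ c) = min(0.78, 0.92) = 0.78
¬a: Gödel ¬ of 0.81 = 0 (operand ≠ 0)
(a → c): 0.81 ≤ 0.92, so result = 1
(¬a → (a → c)): 0 ≤ 1, so result = 1
(b → (¬a → (a → c))): 0.78 ≤ 1, so result = 1
(((c ∧ b) ∧ c) ∧ (b → (¬a → (a → c)))) = min(0.78, 1) = 0.78
(a → d): 0.81 > 0.38, so result = 0.38
(b ∨ (a → d)) = max(0.78, 0.38) = 0.78
(b → b): 0.78 ≤ 0.78, so result = 1
((b ∨ (a → d)) ∨ (b → b)) = max(0.78, 1) = 1
(b ∧ ((b ∨ (a → d)) ∨ (b → b))) = min(0.78, 1) = 0.78
¬(b ∧ ((b ∨ (a → d)) ∨ (b → b))): Gödel ¬ of 0.78 = 0 (operand ≠ 0)
((((c ∧ b) ∧ c) ∧ (b → (¬a → (a → c)))) → ¬(b ∧ ((b ∨ (a → d)) ∨ (b → b)))): 0.78 > 0, so result = 0
(a → d): 0.81 > 0.38, so result = 0.38
(b ∨ (a → d)) = max(0.78, 0.38) = 0.78
(b → b): 0.78 ≤ 0.78, so result = 1
((b ∨ (a → d)) ∨ (b → b)) = max(0.78, 1) = 1
(b ∧ ((b ∨ (a → d)) ∨ (b → b))) = min(0.78, 1) = 0.78
¬(b ∧ ((b ∨ (a → d)) ∨ (b → b))): Gödel ¬ of 0.78 = 0 (operand ≠ 0)
(c ∧ b) = min(0.92, 0.78) = 0.78
((c ∧ b) ∧ c) = min(0.78, 0.92) = 0.78
¬a: Gödel ¬ of 0.81 = 0 (operand ≠ 0)
(a → c): 0.81 ≤ 0.92, so result = 1
(¬a → (a → c)): 0 ≤ 1, so result = 1
(b → (¬a → (a → c))): 0.78 ≤ 1, so result = 1
(((c ∧ b) ∧ c) ∧ (b → (¬a → (a → c)))) = min(0.78, 1) = 0.78
(¬(b ∧ ((b ∨ (a → d)) ∨ (b → b))) → (((c ∧ b) ∧ c) ∧ (b → (¬a → (a → c))))): 0 ≤ 0.78, so result = 1
(((((c ∧ b) ∧ c) ∧ (b → (¬a → (a → c)))) → ¬(b ∧ ((b ∨ (a → d)) ∨ (b → b)))) ∨ (¬(b ∧ ((b ∨ (a → d)) ∨ (b → b))) → (((c ∧ b) ∧ c) ∧ (b → (¬a → (a → c)))))) = max(0, 1) = 1

1.00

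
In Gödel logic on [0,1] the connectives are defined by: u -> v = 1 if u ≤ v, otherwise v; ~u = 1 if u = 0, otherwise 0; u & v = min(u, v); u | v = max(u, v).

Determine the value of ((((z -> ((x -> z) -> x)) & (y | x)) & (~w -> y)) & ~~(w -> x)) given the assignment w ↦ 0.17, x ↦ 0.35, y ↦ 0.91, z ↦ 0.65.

0.35

(x -> z): 0.35 ≤ 0.65, so result = 1
((x -> z) -> x): 1 > 0.35, so result = 0.35
(z -> ((x -> z) -> x)): 0.65 > 0.35, so result = 0.35
(y | x) = max(0.91, 0.35) = 0.91
((z -> ((x -> z) -> x)) & (y | x)) = min(0.35, 0.91) = 0.35
~w: Gödel ¬ of 0.17 = 0 (operand ≠ 0)
(~w -> y): 0 ≤ 0.91, so result = 1
(((z -> ((x -> z) -> x)) & (y | x)) & (~w -> y)) = min(0.35, 1) = 0.35
(w -> x): 0.17 ≤ 0.35, so result = 1
~(w -> x): Gödel ¬ of 1 = 0 (operand ≠ 0)
~~(w -> x): Gödel ¬ of 0 = 1 (operand is 0)
((((z -> ((x -> z) -> x)) & (y | x)) & (~w -> y)) & ~~(w -> x)) = min(0.35, 1) = 0.35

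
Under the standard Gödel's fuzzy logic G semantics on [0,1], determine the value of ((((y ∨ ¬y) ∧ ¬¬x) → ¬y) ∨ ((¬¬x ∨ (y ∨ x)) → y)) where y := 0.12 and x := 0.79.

0.12

¬y: Gödel ¬ of 0.12 = 0 (operand ≠ 0)
(y ∨ ¬y) = max(0.12, 0) = 0.12
¬x: Gödel ¬ of 0.79 = 0 (operand ≠ 0)
¬¬x: Gödel ¬ of 0 = 1 (operand is 0)
((y ∨ ¬y) ∧ ¬¬x) = min(0.12, 1) = 0.12
¬y: Gödel ¬ of 0.12 = 0 (operand ≠ 0)
(((y ∨ ¬y) ∧ ¬¬x) → ¬y): 0.12 > 0, so result = 0
¬x: Gödel ¬ of 0.79 = 0 (operand ≠ 0)
¬¬x: Gödel ¬ of 0 = 1 (operand is 0)
(y ∨ x) = max(0.12, 0.79) = 0.79
(¬¬x ∨ (y ∨ x)) = max(1, 0.79) = 1
((¬¬x ∨ (y ∨ x)) → y): 1 > 0.12, so result = 0.12
((((y ∨ ¬y) ∧ ¬¬x) → ¬y) ∨ ((¬¬x ∨ (y ∨ x)) → y)) = max(0, 0.12) = 0.12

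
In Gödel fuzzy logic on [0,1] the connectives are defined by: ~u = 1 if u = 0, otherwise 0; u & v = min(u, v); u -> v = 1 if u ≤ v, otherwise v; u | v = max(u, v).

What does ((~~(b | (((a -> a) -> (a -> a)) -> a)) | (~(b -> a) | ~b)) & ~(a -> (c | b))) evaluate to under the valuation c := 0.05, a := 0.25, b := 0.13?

0.00

(a -> a): 0.25 ≤ 0.25, so result = 1
(a -> a): 0.25 ≤ 0.25, so result = 1
((a -> a) -> (a -> a)): 1 ≤ 1, so result = 1
(((a -> a) -> (a -> a)) -> a): 1 > 0.25, so result = 0.25
(b | (((a -> a) -> (a -> a)) -> a)) = max(0.13, 0.25) = 0.25
~(b | (((a -> a) -> (a -> a)) -> a)): Gödel ¬ of 0.25 = 0 (operand ≠ 0)
~~(b | (((a -> a) -> (a -> a)) -> a)): Gödel ¬ of 0 = 1 (operand is 0)
(b -> a): 0.13 ≤ 0.25, so result = 1
~(b -> a): Gödel ¬ of 1 = 0 (operand ≠ 0)
~b: Gödel ¬ of 0.13 = 0 (operand ≠ 0)
(~(b -> a) | ~b) = max(0, 0) = 0
(~~(b | (((a -> a) -> (a -> a)) -> a)) | (~(b -> a) | ~b)) = max(1, 0) = 1
(c | b) = max(0.05, 0.13) = 0.13
(a -> (c | b)): 0.25 > 0.13, so result = 0.13
~(a -> (c | b)): Gödel ¬ of 0.13 = 0 (operand ≠ 0)
((~~(b | (((a -> a) -> (a -> a)) -> a)) | (~(b -> a) | ~b)) & ~(a -> (c | b))) = min(1, 0) = 0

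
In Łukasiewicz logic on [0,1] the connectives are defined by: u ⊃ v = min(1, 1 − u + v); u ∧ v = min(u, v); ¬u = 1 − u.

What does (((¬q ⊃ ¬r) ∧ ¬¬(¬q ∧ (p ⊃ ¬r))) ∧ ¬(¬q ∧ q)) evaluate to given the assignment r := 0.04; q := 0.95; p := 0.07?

0.05

¬q: Łukasiewicz ¬ gives 1 − 0.95 = 0.05
¬r: Łukasiewicz ¬ gives 1 − 0.04 = 0.96
(¬q ⊃ ¬r): min(1, 1 − 0.05 + 0.96) = 1
¬q: Łukasiewicz ¬ gives 1 − 0.95 = 0.05
¬r: Łukasiewicz ¬ gives 1 − 0.04 = 0.96
(p ⊃ ¬r): min(1, 1 − 0.07 + 0.96) = 1
(¬q ∧ (p ⊃ ¬r)) = min(0.05, 1) = 0.05
¬(¬q ∧ (p ⊃ ¬r)): Łukasiewicz ¬ gives 1 − 0.05 = 0.95
¬¬(¬q ∧ (p ⊃ ¬r)): Łukasiewicz ¬ gives 1 − 0.95 = 0.05
((¬q ⊃ ¬r) ∧ ¬¬(¬q ∧ (p ⊃ ¬r))) = min(1, 0.05) = 0.05
¬q: Łukasiewicz ¬ gives 1 − 0.95 = 0.05
(¬q ∧ q) = min(0.05, 0.95) = 0.05
¬(¬q ∧ q): Łukasiewicz ¬ gives 1 − 0.05 = 0.95
(((¬q ⊃ ¬r) ∧ ¬¬(¬q ∧ (p ⊃ ¬r))) ∧ ¬(¬q ∧ q)) = min(0.05, 0.95) = 0.05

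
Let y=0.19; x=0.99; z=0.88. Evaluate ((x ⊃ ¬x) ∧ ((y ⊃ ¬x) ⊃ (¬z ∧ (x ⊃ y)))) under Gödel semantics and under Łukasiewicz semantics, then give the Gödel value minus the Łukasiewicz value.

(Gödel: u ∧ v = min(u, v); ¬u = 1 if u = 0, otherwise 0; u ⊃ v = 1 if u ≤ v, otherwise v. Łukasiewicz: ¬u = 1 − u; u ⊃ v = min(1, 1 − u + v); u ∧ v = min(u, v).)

-0.02

Gödel evaluation:
  ¬x: Gödel ¬ of 0.99 = 0 (operand ≠ 0)
  (x ⊃ ¬x): 0.99 > 0, so result = 0
  ¬x: Gödel ¬ of 0.99 = 0 (operand ≠ 0)
  (y ⊃ ¬x): 0.19 > 0, so result = 0
  ¬z: Gödel ¬ of 0.88 = 0 (operand ≠ 0)
  (x ⊃ y): 0.99 > 0.19, so result = 0.19
  (¬z ∧ (x ⊃ y)) = min(0, 0.19) = 0
  ((y ⊃ ¬x) ⊃ (¬z ∧ (x ⊃ y))): 0 ≤ 0, so result = 1
  ((x ⊃ ¬x) ∧ ((y ⊃ ¬x) ⊃ (¬z ∧ (x ⊃ y)))) = min(0, 1) = 0
  Gödel value = 0
Łukasiewicz evaluation:
  ¬x: Łukasiewicz ¬ gives 1 − 0.99 = 0.01
  (x ⊃ ¬x): min(1, 1 − 0.99 + 0.01) = 0.02
  ¬x: Łukasiewicz ¬ gives 1 − 0.99 = 0.01
  (y ⊃ ¬x): min(1, 1 − 0.19 + 0.01) = 0.82
  ¬z: Łukasiewicz ¬ gives 1 − 0.88 = 0.12
  (x ⊃ y): min(1, 1 − 0.99 + 0.19) = 0.2
  (¬z ∧ (x ⊃ y)) = min(0.12, 0.2) = 0.12
  ((y ⊃ ¬x) ⊃ (¬z ∧ (x ⊃ y))): min(1, 1 − 0.82 + 0.12) = 0.3
  ((x ⊃ ¬x) ∧ ((y ⊃ ¬x) ⊃ (¬z ∧ (x ⊃ y)))) = min(0.02, 0.3) = 0.02
  Łukasiewicz value = 0.02
Difference: 0 − 0.02 = -0.02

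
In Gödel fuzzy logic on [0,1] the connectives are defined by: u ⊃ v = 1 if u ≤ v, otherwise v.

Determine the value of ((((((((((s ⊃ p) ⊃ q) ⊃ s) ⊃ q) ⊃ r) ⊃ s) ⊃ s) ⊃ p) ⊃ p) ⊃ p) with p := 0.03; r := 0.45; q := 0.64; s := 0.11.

(s ⊃ p): 0.11 > 0.03, so result = 0.03
((s ⊃ p) ⊃ q): 0.03 ≤ 0.64, so result = 1
(((s ⊃ p) ⊃ q) ⊃ s): 1 > 0.11, so result = 0.11
((((s ⊃ p) ⊃ q) ⊃ s) ⊃ q): 0.11 ≤ 0.64, so result = 1
(((((s ⊃ p) ⊃ q) ⊃ s) ⊃ q) ⊃ r): 1 > 0.45, so result = 0.45
((((((s ⊃ p) ⊃ q) ⊃ s) ⊃ q) ⊃ r) ⊃ s): 0.45 > 0.11, so result = 0.11
(((((((s ⊃ p) ⊃ q) ⊃ s) ⊃ q) ⊃ r) ⊃ s) ⊃ s): 0.11 ≤ 0.11, so result = 1
((((((((s ⊃ p) ⊃ q) ⊃ s) ⊃ q) ⊃ r) ⊃ s) ⊃ s) ⊃ p): 1 > 0.03, so result = 0.03
(((((((((s ⊃ p) ⊃ q) ⊃ s) ⊃ q) ⊃ r) ⊃ s) ⊃ s) ⊃ p) ⊃ p): 0.03 ≤ 0.03, so result = 1
((((((((((s ⊃ p) ⊃ q) ⊃ s) ⊃ q) ⊃ r) ⊃ s) ⊃ s) ⊃ p) ⊃ p) ⊃ p): 1 > 0.03, so result = 0.03

0.03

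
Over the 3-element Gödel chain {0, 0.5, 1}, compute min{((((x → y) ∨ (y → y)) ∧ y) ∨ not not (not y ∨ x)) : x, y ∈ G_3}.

0.50

The minimum is attained at x = 0, y = 0.5:
  (x → y): 0 ≤ 0.5, so result = 1
  (y → y): 0.5 ≤ 0.5, so result = 1
  ((x → y) ∨ (y → y)) = max(1, 1) = 1
  (((x → y) ∨ (y → y)) ∧ y) = min(1, 0.5) = 0.5
  not y: Gödel ¬ of 0.5 = 0 (operand ≠ 0)
  (not y ∨ x) = max(0, 0) = 0
  not (not y ∨ x): Gödel ¬ of 0 = 1 (operand is 0)
  not not (not y ∨ x): Gödel ¬ of 1 = 0 (operand ≠ 0)
  ((((x → y) ∨ (y → y)) ∧ y) ∨ not not (not y ∨ x)) = max(0.5, 0) = 0.5
Checking all 9 assignments confirms none give a value below 0.50.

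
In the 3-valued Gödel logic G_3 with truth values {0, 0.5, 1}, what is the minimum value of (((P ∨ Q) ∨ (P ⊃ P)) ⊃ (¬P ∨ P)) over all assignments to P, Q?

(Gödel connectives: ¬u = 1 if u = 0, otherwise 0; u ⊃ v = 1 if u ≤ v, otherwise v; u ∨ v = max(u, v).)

0.50

The minimum is attained at P = 0.5, Q = 0:
  (P ∨ Q) = max(0.5, 0) = 0.5
  (P ⊃ P): 0.5 ≤ 0.5, so result = 1
  ((P ∨ Q) ∨ (P ⊃ P)) = max(0.5, 1) = 1
  ¬P: Gödel ¬ of 0.5 = 0 (operand ≠ 0)
  (¬P ∨ P) = max(0, 0.5) = 0.5
  (((P ∨ Q) ∨ (P ⊃ P)) ⊃ (¬P ∨ P)): 1 > 0.5, so result = 0.5
Checking all 9 assignments confirms none give a value below 0.50.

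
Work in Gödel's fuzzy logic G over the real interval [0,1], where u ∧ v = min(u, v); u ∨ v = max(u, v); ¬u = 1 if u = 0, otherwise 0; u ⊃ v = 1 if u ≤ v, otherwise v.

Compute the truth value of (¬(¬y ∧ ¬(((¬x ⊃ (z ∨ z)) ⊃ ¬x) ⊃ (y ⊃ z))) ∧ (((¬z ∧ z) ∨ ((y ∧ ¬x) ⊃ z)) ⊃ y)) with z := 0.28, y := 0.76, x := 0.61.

¬y: Gödel ¬ of 0.76 = 0 (operand ≠ 0)
¬x: Gödel ¬ of 0.61 = 0 (operand ≠ 0)
(z ∨ z) = max(0.28, 0.28) = 0.28
(¬x ⊃ (z ∨ z)): 0 ≤ 0.28, so result = 1
¬x: Gödel ¬ of 0.61 = 0 (operand ≠ 0)
((¬x ⊃ (z ∨ z)) ⊃ ¬x): 1 > 0, so result = 0
(y ⊃ z): 0.76 > 0.28, so result = 0.28
(((¬x ⊃ (z ∨ z)) ⊃ ¬x) ⊃ (y ⊃ z)): 0 ≤ 0.28, so result = 1
¬(((¬x ⊃ (z ∨ z)) ⊃ ¬x) ⊃ (y ⊃ z)): Gödel ¬ of 1 = 0 (operand ≠ 0)
(¬y ∧ ¬(((¬x ⊃ (z ∨ z)) ⊃ ¬x) ⊃ (y ⊃ z))) = min(0, 0) = 0
¬(¬y ∧ ¬(((¬x ⊃ (z ∨ z)) ⊃ ¬x) ⊃ (y ⊃ z))): Gödel ¬ of 0 = 1 (operand is 0)
¬z: Gödel ¬ of 0.28 = 0 (operand ≠ 0)
(¬z ∧ z) = min(0, 0.28) = 0
¬x: Gödel ¬ of 0.61 = 0 (operand ≠ 0)
(y ∧ ¬x) = min(0.76, 0) = 0
((y ∧ ¬x) ⊃ z): 0 ≤ 0.28, so result = 1
((¬z ∧ z) ∨ ((y ∧ ¬x) ⊃ z)) = max(0, 1) = 1
(((¬z ∧ z) ∨ ((y ∧ ¬x) ⊃ z)) ⊃ y): 1 > 0.76, so result = 0.76
(¬(¬y ∧ ¬(((¬x ⊃ (z ∨ z)) ⊃ ¬x) ⊃ (y ⊃ z))) ∧ (((¬z ∧ z) ∨ ((y ∧ ¬x) ⊃ z)) ⊃ y)) = min(1, 0.76) = 0.76

0.76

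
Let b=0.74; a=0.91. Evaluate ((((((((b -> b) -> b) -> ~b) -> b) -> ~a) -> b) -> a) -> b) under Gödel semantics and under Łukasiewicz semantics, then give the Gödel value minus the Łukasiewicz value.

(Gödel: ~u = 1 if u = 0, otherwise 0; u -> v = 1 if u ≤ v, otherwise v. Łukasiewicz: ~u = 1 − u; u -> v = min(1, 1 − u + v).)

-0.09

Gödel evaluation:
  (b -> b): 0.74 ≤ 0.74, so result = 1
  ((b -> b) -> b): 1 > 0.74, so result = 0.74
  ~b: Gödel ¬ of 0.74 = 0 (operand ≠ 0)
  (((b -> b) -> b) -> ~b): 0.74 > 0, so result = 0
  ((((b -> b) -> b) -> ~b) -> b): 0 ≤ 0.74, so result = 1
  ~a: Gödel ¬ of 0.91 = 0 (operand ≠ 0)
  (((((b -> b) -> b) -> ~b) -> b) -> ~a): 1 > 0, so result = 0
  ((((((b -> b) -> b) -> ~b) -> b) -> ~a) -> b): 0 ≤ 0.74, so result = 1
  (((((((b -> b) -> b) -> ~b) -> b) -> ~a) -> b) -> a): 1 > 0.91, so result = 0.91
  ((((((((b -> b) -> b) -> ~b) -> b) -> ~a) -> b) -> a) -> b): 0.91 > 0.74, so result = 0.74
  Gödel value = 0.74
Łukasiewicz evaluation:
  (b -> b): min(1, 1 − 0.74 + 0.74) = 1
  ((b -> b) -> b): min(1, 1 − 1 + 0.74) = 0.74
  ~b: Łukasiewicz ¬ gives 1 − 0.74 = 0.26
  (((b -> b) -> b) -> ~b): min(1, 1 − 0.74 + 0.26) = 0.52
  ((((b -> b) -> b) -> ~b) -> b): min(1, 1 − 0.52 + 0.74) = 1
  ~a: Łukasiewicz ¬ gives 1 − 0.91 = 0.09
  (((((b -> b) -> b) -> ~b) -> b) -> ~a): min(1, 1 − 1 + 0.09) = 0.09
  ((((((b -> b) -> b) -> ~b) -> b) -> ~a) -> b): min(1, 1 − 0.09 + 0.74) = 1
  (((((((b -> b) -> b) -> ~b) -> b) -> ~a) -> b) -> a): min(1, 1 − 1 + 0.91) = 0.91
  ((((((((b -> b) -> b) -> ~b) -> b) -> ~a) -> b) -> a) -> b): min(1, 1 − 0.91 + 0.74) = 0.83
  Łukasiewicz value = 0.83
Difference: 0.74 − 0.83 = -0.09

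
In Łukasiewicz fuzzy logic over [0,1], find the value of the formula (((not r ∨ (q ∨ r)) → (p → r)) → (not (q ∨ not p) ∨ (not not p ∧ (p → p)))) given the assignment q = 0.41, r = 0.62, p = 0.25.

not r: Łukasiewicz ¬ gives 1 − 0.62 = 0.38
(q ∨ r) = max(0.41, 0.62) = 0.62
(not r ∨ (q ∨ r)) = max(0.38, 0.62) = 0.62
(p → r): min(1, 1 − 0.25 + 0.62) = 1
((not r ∨ (q ∨ r)) → (p → r)): min(1, 1 − 0.62 + 1) = 1
not p: Łukasiewicz ¬ gives 1 − 0.25 = 0.75
(q ∨ not p) = max(0.41, 0.75) = 0.75
not (q ∨ not p): Łukasiewicz ¬ gives 1 − 0.75 = 0.25
not p: Łukasiewicz ¬ gives 1 − 0.25 = 0.75
not not p: Łukasiewicz ¬ gives 1 − 0.75 = 0.25
(p → p): min(1, 1 − 0.25 + 0.25) = 1
(not not p ∧ (p → p)) = min(0.25, 1) = 0.25
(not (q ∨ not p) ∨ (not not p ∧ (p → p))) = max(0.25, 0.25) = 0.25
(((not r ∨ (q ∨ r)) → (p → r)) → (not (q ∨ not p) ∨ (not not p ∧ (p → p)))): min(1, 1 − 1 + 0.25) = 0.25

0.25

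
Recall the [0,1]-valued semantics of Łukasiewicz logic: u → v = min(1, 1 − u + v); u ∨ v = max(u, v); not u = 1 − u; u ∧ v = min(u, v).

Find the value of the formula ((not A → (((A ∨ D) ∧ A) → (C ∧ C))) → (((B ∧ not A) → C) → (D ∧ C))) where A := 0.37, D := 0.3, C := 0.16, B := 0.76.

0.63

not A: Łukasiewicz ¬ gives 1 − 0.37 = 0.63
(A ∨ D) = max(0.37, 0.3) = 0.37
((A ∨ D) ∧ A) = min(0.37, 0.37) = 0.37
(C ∧ C) = min(0.16, 0.16) = 0.16
(((A ∨ D) ∧ A) → (C ∧ C)): min(1, 1 − 0.37 + 0.16) = 0.79
(not A → (((A ∨ D) ∧ A) → (C ∧ C))): min(1, 1 − 0.63 + 0.79) = 1
not A: Łukasiewicz ¬ gives 1 − 0.37 = 0.63
(B ∧ not A) = min(0.76, 0.63) = 0.63
((B ∧ not A) → C): min(1, 1 − 0.63 + 0.16) = 0.53
(D ∧ C) = min(0.3, 0.16) = 0.16
(((B ∧ not A) → C) → (D ∧ C)): min(1, 1 − 0.53 + 0.16) = 0.63
((not A → (((A ∨ D) ∧ A) → (C ∧ C))) → (((B ∧ not A) → C) → (D ∧ C))): min(1, 1 − 1 + 0.63) = 0.63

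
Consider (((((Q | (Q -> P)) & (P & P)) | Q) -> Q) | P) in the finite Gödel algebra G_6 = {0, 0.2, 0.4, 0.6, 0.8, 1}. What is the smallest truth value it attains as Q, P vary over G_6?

0.20

The minimum is attained at Q = 0, P = 0.2:
  (Q -> P): 0 ≤ 0.2, so result = 1
  (Q | (Q -> P)) = max(0, 1) = 1
  (P & P) = min(0.2, 0.2) = 0.2
  ((Q | (Q -> P)) & (P & P)) = min(1, 0.2) = 0.2
  (((Q | (Q -> P)) & (P & P)) | Q) = max(0.2, 0) = 0.2
  ((((Q | (Q -> P)) & (P & P)) | Q) -> Q): 0.2 > 0, so result = 0
  (((((Q | (Q -> P)) & (P & P)) | Q) -> Q) | P) = max(0, 0.2) = 0.2
Checking all 36 assignments confirms none give a value below 0.20.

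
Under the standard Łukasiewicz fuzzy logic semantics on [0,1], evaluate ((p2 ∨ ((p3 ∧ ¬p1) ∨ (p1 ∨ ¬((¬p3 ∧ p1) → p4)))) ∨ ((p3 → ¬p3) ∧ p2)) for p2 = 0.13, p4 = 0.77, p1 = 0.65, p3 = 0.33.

0.65

¬p1: Łukasiewicz ¬ gives 1 − 0.65 = 0.35
(p3 ∧ ¬p1) = min(0.33, 0.35) = 0.33
¬p3: Łukasiewicz ¬ gives 1 − 0.33 = 0.67
(¬p3 ∧ p1) = min(0.67, 0.65) = 0.65
((¬p3 ∧ p1) → p4): min(1, 1 − 0.65 + 0.77) = 1
¬((¬p3 ∧ p1) → p4): Łukasiewicz ¬ gives 1 − 1 = 0
(p1 ∨ ¬((¬p3 ∧ p1) → p4)) = max(0.65, 0) = 0.65
((p3 ∧ ¬p1) ∨ (p1 ∨ ¬((¬p3 ∧ p1) → p4))) = max(0.33, 0.65) = 0.65
(p2 ∨ ((p3 ∧ ¬p1) ∨ (p1 ∨ ¬((¬p3 ∧ p1) → p4)))) = max(0.13, 0.65) = 0.65
¬p3: Łukasiewicz ¬ gives 1 − 0.33 = 0.67
(p3 → ¬p3): min(1, 1 − 0.33 + 0.67) = 1
((p3 → ¬p3) ∧ p2) = min(1, 0.13) = 0.13
((p2 ∨ ((p3 ∧ ¬p1) ∨ (p1 ∨ ¬((¬p3 ∧ p1) → p4)))) ∨ ((p3 → ¬p3) ∧ p2)) = max(0.65, 0.13) = 0.65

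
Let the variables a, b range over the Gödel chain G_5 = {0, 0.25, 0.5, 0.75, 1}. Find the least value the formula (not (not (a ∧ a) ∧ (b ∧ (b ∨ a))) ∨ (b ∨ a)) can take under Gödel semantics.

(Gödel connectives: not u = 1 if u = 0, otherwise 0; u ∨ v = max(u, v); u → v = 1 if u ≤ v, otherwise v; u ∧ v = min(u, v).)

The minimum is attained at a = 0, b = 0.25:
  (a ∧ a) = min(0, 0) = 0
  not (a ∧ a): Gödel ¬ of 0 = 1 (operand is 0)
  (b ∨ a) = max(0.25, 0) = 0.25
  (b ∧ (b ∨ a)) = min(0.25, 0.25) = 0.25
  (not (a ∧ a) ∧ (b ∧ (b ∨ a))) = min(1, 0.25) = 0.25
  not (not (a ∧ a) ∧ (b ∧ (b ∨ a))): Gödel ¬ of 0.25 = 0 (operand ≠ 0)
  (b ∨ a) = max(0.25, 0) = 0.25
  (not (not (a ∧ a) ∧ (b ∧ (b ∨ a))) ∨ (b ∨ a)) = max(0, 0.25) = 0.25
Checking all 25 assignments confirms none give a value below 0.25.

0.25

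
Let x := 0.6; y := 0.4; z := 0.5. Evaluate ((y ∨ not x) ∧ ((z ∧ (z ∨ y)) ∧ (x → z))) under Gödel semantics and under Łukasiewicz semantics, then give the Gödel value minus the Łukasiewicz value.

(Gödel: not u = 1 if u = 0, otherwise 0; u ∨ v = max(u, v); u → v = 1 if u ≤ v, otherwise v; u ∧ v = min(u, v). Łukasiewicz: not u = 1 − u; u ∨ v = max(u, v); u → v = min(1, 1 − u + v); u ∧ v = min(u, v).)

0.00

Gödel evaluation:
  not x: Gödel ¬ of 0.6 = 0 (operand ≠ 0)
  (y ∨ not x) = max(0.4, 0) = 0.4
  (z ∨ y) = max(0.5, 0.4) = 0.5
  (z ∧ (z ∨ y)) = min(0.5, 0.5) = 0.5
  (x → z): 0.6 > 0.5, so result = 0.5
  ((z ∧ (z ∨ y)) ∧ (x → z)) = min(0.5, 0.5) = 0.5
  ((y ∨ not x) ∧ ((z ∧ (z ∨ y)) ∧ (x → z))) = min(0.4, 0.5) = 0.4
  Gödel value = 0.4
Łukasiewicz evaluation:
  not x: Łukasiewicz ¬ gives 1 − 0.6 = 0.4
  (y ∨ not x) = max(0.4, 0.4) = 0.4
  (z ∨ y) = max(0.5, 0.4) = 0.5
  (z ∧ (z ∨ y)) = min(0.5, 0.5) = 0.5
  (x → z): min(1, 1 − 0.6 + 0.5) = 0.9
  ((z ∧ (z ∨ y)) ∧ (x → z)) = min(0.5, 0.9) = 0.5
  ((y ∨ not x) ∧ ((z ∧ (z ∨ y)) ∧ (x → z))) = min(0.4, 0.5) = 0.4
  Łukasiewicz value = 0.4
Difference: 0.4 − 0.4 = 0.00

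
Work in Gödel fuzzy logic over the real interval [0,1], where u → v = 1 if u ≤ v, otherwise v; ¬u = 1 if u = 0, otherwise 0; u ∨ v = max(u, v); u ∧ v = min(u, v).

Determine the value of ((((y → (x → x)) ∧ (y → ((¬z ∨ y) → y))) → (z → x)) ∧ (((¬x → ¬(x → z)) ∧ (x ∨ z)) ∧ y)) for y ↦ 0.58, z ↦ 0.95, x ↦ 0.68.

0.58

(x → x): 0.68 ≤ 0.68, so result = 1
(y → (x → x)): 0.58 ≤ 1, so result = 1
¬z: Gödel ¬ of 0.95 = 0 (operand ≠ 0)
(¬z ∨ y) = max(0, 0.58) = 0.58
((¬z ∨ y) → y): 0.58 ≤ 0.58, so result = 1
(y → ((¬z ∨ y) → y)): 0.58 ≤ 1, so result = 1
((y → (x → x)) ∧ (y → ((¬z ∨ y) → y))) = min(1, 1) = 1
(z → x): 0.95 > 0.68, so result = 0.68
(((y → (x → x)) ∧ (y → ((¬z ∨ y) → y))) → (z → x)): 1 > 0.68, so result = 0.68
¬x: Gödel ¬ of 0.68 = 0 (operand ≠ 0)
(x → z): 0.68 ≤ 0.95, so result = 1
¬(x → z): Gödel ¬ of 1 = 0 (operand ≠ 0)
(¬x → ¬(x → z)): 0 ≤ 0, so result = 1
(x ∨ z) = max(0.68, 0.95) = 0.95
((¬x → ¬(x → z)) ∧ (x ∨ z)) = min(1, 0.95) = 0.95
(((¬x → ¬(x → z)) ∧ (x ∨ z)) ∧ y) = min(0.95, 0.58) = 0.58
((((y → (x → x)) ∧ (y → ((¬z ∨ y) → y))) → (z → x)) ∧ (((¬x → ¬(x → z)) ∧ (x ∨ z)) ∧ y)) = min(0.68, 0.58) = 0.58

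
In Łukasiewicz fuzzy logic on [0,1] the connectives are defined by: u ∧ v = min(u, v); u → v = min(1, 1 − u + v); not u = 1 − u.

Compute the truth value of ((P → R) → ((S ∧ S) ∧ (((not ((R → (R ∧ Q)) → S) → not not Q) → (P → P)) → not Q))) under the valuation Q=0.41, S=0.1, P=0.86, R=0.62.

(P → R): min(1, 1 − 0.86 + 0.62) = 0.76
(S ∧ S) = min(0.1, 0.1) = 0.1
(R ∧ Q) = min(0.62, 0.41) = 0.41
(R → (R ∧ Q)): min(1, 1 − 0.62 + 0.41) = 0.79
((R → (R ∧ Q)) → S): min(1, 1 − 0.79 + 0.1) = 0.31
not ((R → (R ∧ Q)) → S): Łukasiewicz ¬ gives 1 − 0.31 = 0.69
not Q: Łukasiewicz ¬ gives 1 − 0.41 = 0.59
not not Q: Łukasiewicz ¬ gives 1 − 0.59 = 0.41
(not ((R → (R ∧ Q)) → S) → not not Q): min(1, 1 − 0.69 + 0.41) = 0.72
(P → P): min(1, 1 − 0.86 + 0.86) = 1
((not ((R → (R ∧ Q)) → S) → not not Q) → (P → P)): min(1, 1 − 0.72 + 1) = 1
not Q: Łukasiewicz ¬ gives 1 − 0.41 = 0.59
(((not ((R → (R ∧ Q)) → S) → not not Q) → (P → P)) → not Q): min(1, 1 − 1 + 0.59) = 0.59
((S ∧ S) ∧ (((not ((R → (R ∧ Q)) → S) → not not Q) → (P → P)) → not Q)) = min(0.1, 0.59) = 0.1
((P → R) → ((S ∧ S) ∧ (((not ((R → (R ∧ Q)) → S) → not not Q) → (P → P)) → not Q))): min(1, 1 − 0.76 + 0.1) = 0.34

0.34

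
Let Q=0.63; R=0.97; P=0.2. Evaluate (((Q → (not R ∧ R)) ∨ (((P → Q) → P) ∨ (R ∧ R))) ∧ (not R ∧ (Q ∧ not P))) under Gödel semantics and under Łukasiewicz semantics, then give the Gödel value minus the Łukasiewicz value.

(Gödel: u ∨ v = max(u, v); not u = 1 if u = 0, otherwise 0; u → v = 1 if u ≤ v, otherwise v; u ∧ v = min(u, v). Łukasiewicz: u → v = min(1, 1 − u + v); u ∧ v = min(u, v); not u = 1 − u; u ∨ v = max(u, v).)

Gödel evaluation:
  not R: Gödel ¬ of 0.97 = 0 (operand ≠ 0)
  (not R ∧ R) = min(0, 0.97) = 0
  (Q → (not R ∧ R)): 0.63 > 0, so result = 0
  (P → Q): 0.2 ≤ 0.63, so result = 1
  ((P → Q) → P): 1 > 0.2, so result = 0.2
  (R ∧ R) = min(0.97, 0.97) = 0.97
  (((P → Q) → P) ∨ (R ∧ R)) = max(0.2, 0.97) = 0.97
  ((Q → (not R ∧ R)) ∨ (((P → Q) → P) ∨ (R ∧ R))) = max(0, 0.97) = 0.97
  not R: Gödel ¬ of 0.97 = 0 (operand ≠ 0)
  not P: Gödel ¬ of 0.2 = 0 (operand ≠ 0)
  (Q ∧ not P) = min(0.63, 0) = 0
  (not R ∧ (Q ∧ not P)) = min(0, 0) = 0
  (((Q → (not R ∧ R)) ∨ (((P → Q) → P) ∨ (R ∧ R))) ∧ (not R ∧ (Q ∧ not P))) = min(0.97, 0) = 0
  Gödel value = 0
Łukasiewicz evaluation:
  not R: Łukasiewicz ¬ gives 1 − 0.97 = 0.03
  (not R ∧ R) = min(0.03, 0.97) = 0.03
  (Q → (not R ∧ R)): min(1, 1 − 0.63 + 0.03) = 0.4
  (P → Q): min(1, 1 − 0.2 + 0.63) = 1
  ((P → Q) → P): min(1, 1 − 1 + 0.2) = 0.2
  (R ∧ R) = min(0.97, 0.97) = 0.97
  (((P → Q) → P) ∨ (R ∧ R)) = max(0.2, 0.97) = 0.97
  ((Q → (not R ∧ R)) ∨ (((P → Q) → P) ∨ (R ∧ R))) = max(0.4, 0.97) = 0.97
  not R: Łukasiewicz ¬ gives 1 − 0.97 = 0.03
  not P: Łukasiewicz ¬ gives 1 − 0.2 = 0.8
  (Q ∧ not P) = min(0.63, 0.8) = 0.63
  (not R ∧ (Q ∧ not P)) = min(0.03, 0.63) = 0.03
  (((Q → (not R ∧ R)) ∨ (((P → Q) → P) ∨ (R ∧ R))) ∧ (not R ∧ (Q ∧ not P))) = min(0.97, 0.03) = 0.03
  Łukasiewicz value = 0.03
Difference: 0 − 0.03 = -0.03

-0.03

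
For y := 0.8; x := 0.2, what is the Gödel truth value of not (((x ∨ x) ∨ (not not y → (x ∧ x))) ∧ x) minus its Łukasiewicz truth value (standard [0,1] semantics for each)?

Gödel evaluation:
  (x ∨ x) = max(0.2, 0.2) = 0.2
  not y: Gödel ¬ of 0.8 = 0 (operand ≠ 0)
  not not y: Gödel ¬ of 0 = 1 (operand is 0)
  (x ∧ x) = min(0.2, 0.2) = 0.2
  (not not y → (x ∧ x)): 1 > 0.2, so result = 0.2
  ((x ∨ x) ∨ (not not y → (x ∧ x))) = max(0.2, 0.2) = 0.2
  (((x ∨ x) ∨ (not not y → (x ∧ x))) ∧ x) = min(0.2, 0.2) = 0.2
  not (((x ∨ x) ∨ (not not y → (x ∧ x))) ∧ x): Gödel ¬ of 0.2 = 0 (operand ≠ 0)
  Gödel value = 0
Łukasiewicz evaluation:
  (x ∨ x) = max(0.2, 0.2) = 0.2
  not y: Łukasiewicz ¬ gives 1 − 0.8 = 0.2
  not not y: Łukasiewicz ¬ gives 1 − 0.2 = 0.8
  (x ∧ x) = min(0.2, 0.2) = 0.2
  (not not y → (x ∧ x)): min(1, 1 − 0.8 + 0.2) = 0.4
  ((x ∨ x) ∨ (not not y → (x ∧ x))) = max(0.2, 0.4) = 0.4
  (((x ∨ x) ∨ (not not y → (x ∧ x))) ∧ x) = min(0.4, 0.2) = 0.2
  not (((x ∨ x) ∨ (not not y → (x ∧ x))) ∧ x): Łukasiewicz ¬ gives 1 − 0.2 = 0.8
  Łukasiewicz value = 0.8
Difference: 0 − 0.8 = -0.80

-0.80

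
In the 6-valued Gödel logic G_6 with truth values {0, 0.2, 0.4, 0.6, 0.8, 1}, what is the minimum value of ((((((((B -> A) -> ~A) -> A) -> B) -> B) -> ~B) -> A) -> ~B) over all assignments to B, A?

0.00

The minimum is attained at B = 0.2, A = 0:
  (B -> A): 0.2 > 0, so result = 0
  ~A: Gödel ¬ of 0 = 1 (operand is 0)
  ((B -> A) -> ~A): 0 ≤ 1, so result = 1
  (((B -> A) -> ~A) -> A): 1 > 0, so result = 0
  ((((B -> A) -> ~A) -> A) -> B): 0 ≤ 0.2, so result = 1
  (((((B -> A) -> ~A) -> A) -> B) -> B): 1 > 0.2, so result = 0.2
  ~B: Gödel ¬ of 0.2 = 0 (operand ≠ 0)
  ((((((B -> A) -> ~A) -> A) -> B) -> B) -> ~B): 0.2 > 0, so result = 0
  (((((((B -> A) -> ~A) -> A) -> B) -> B) -> ~B) -> A): 0 ≤ 0, so result = 1
  ~B: Gödel ¬ of 0.2 = 0 (operand ≠ 0)
  ((((((((B -> A) -> ~A) -> A) -> B) -> B) -> ~B) -> A) -> ~B): 1 > 0, so result = 0
Checking all 36 assignments confirms none give a value below 0.00.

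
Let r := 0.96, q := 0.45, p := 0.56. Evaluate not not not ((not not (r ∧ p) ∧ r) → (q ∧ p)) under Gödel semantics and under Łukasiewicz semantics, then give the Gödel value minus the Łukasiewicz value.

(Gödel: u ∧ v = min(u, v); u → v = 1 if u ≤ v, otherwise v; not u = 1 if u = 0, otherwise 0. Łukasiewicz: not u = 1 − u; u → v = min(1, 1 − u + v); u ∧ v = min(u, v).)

-0.11

Gödel evaluation:
  (r ∧ p) = min(0.96, 0.56) = 0.56
  not (r ∧ p): Gödel ¬ of 0.56 = 0 (operand ≠ 0)
  not not (r ∧ p): Gödel ¬ of 0 = 1 (operand is 0)
  (not not (r ∧ p) ∧ r) = min(1, 0.96) = 0.96
  (q ∧ p) = min(0.45, 0.56) = 0.45
  ((not not (r ∧ p) ∧ r) → (q ∧ p)): 0.96 > 0.45, so result = 0.45
  not ((not not (r ∧ p) ∧ r) → (q ∧ p)): Gödel ¬ of 0.45 = 0 (operand ≠ 0)
  not not ((not not (r ∧ p) ∧ r) → (q ∧ p)): Gödel ¬ of 0 = 1 (operand is 0)
  not not not ((not not (r ∧ p) ∧ r) → (q ∧ p)): Gödel ¬ of 1 = 0 (operand ≠ 0)
  Gödel value = 0
Łukasiewicz evaluation:
  (r ∧ p) = min(0.96, 0.56) = 0.56
  not (r ∧ p): Łukasiewicz ¬ gives 1 − 0.56 = 0.44
  not not (r ∧ p): Łukasiewicz ¬ gives 1 − 0.44 = 0.56
  (not not (r ∧ p) ∧ r) = min(0.56, 0.96) = 0.56
  (q ∧ p) = min(0.45, 0.56) = 0.45
  ((not not (r ∧ p) ∧ r) → (q ∧ p)): min(1, 1 − 0.56 + 0.45) = 0.89
  not ((not not (r ∧ p) ∧ r) → (q ∧ p)): Łukasiewicz ¬ gives 1 − 0.89 = 0.11
  not not ((not not (r ∧ p) ∧ r) → (q ∧ p)): Łukasiewicz ¬ gives 1 − 0.11 = 0.89
  not not not ((not not (r ∧ p) ∧ r) → (q ∧ p)): Łukasiewicz ¬ gives 1 − 0.89 = 0.11
  Łukasiewicz value = 0.11
Difference: 0 − 0.11 = -0.11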